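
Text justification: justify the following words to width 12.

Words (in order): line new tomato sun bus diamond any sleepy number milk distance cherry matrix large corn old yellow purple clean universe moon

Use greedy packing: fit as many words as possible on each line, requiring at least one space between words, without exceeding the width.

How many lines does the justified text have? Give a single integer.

Answer: 13

Derivation:
Line 1: ['line', 'new'] (min_width=8, slack=4)
Line 2: ['tomato', 'sun'] (min_width=10, slack=2)
Line 3: ['bus', 'diamond'] (min_width=11, slack=1)
Line 4: ['any', 'sleepy'] (min_width=10, slack=2)
Line 5: ['number', 'milk'] (min_width=11, slack=1)
Line 6: ['distance'] (min_width=8, slack=4)
Line 7: ['cherry'] (min_width=6, slack=6)
Line 8: ['matrix', 'large'] (min_width=12, slack=0)
Line 9: ['corn', 'old'] (min_width=8, slack=4)
Line 10: ['yellow'] (min_width=6, slack=6)
Line 11: ['purple', 'clean'] (min_width=12, slack=0)
Line 12: ['universe'] (min_width=8, slack=4)
Line 13: ['moon'] (min_width=4, slack=8)
Total lines: 13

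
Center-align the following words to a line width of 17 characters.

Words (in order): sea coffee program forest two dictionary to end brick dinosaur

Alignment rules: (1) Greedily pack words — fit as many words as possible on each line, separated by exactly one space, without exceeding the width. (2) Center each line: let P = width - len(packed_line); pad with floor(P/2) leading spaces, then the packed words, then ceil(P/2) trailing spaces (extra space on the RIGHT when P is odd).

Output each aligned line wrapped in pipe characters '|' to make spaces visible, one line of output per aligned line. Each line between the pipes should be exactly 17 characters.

Line 1: ['sea', 'coffee'] (min_width=10, slack=7)
Line 2: ['program', 'forest'] (min_width=14, slack=3)
Line 3: ['two', 'dictionary', 'to'] (min_width=17, slack=0)
Line 4: ['end', 'brick'] (min_width=9, slack=8)
Line 5: ['dinosaur'] (min_width=8, slack=9)

Answer: |   sea coffee    |
| program forest  |
|two dictionary to|
|    end brick    |
|    dinosaur     |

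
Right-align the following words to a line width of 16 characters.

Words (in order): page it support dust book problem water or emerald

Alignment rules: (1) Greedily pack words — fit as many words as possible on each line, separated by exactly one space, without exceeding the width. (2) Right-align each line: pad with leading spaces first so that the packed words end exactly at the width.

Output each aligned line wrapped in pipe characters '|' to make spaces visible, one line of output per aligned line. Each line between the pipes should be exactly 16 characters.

Line 1: ['page', 'it', 'support'] (min_width=15, slack=1)
Line 2: ['dust', 'book'] (min_width=9, slack=7)
Line 3: ['problem', 'water', 'or'] (min_width=16, slack=0)
Line 4: ['emerald'] (min_width=7, slack=9)

Answer: | page it support|
|       dust book|
|problem water or|
|         emerald|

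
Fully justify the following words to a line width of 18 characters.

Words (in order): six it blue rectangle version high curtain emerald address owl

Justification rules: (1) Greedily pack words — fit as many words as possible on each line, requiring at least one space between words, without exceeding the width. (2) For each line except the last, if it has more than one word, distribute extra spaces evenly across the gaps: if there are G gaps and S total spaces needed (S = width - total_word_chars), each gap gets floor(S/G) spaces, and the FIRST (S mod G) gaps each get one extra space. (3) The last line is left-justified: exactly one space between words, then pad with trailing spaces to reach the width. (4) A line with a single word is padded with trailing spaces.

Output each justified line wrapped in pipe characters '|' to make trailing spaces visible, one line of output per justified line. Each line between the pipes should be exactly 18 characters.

Answer: |six     it    blue|
|rectangle  version|
|high       curtain|
|emerald    address|
|owl               |

Derivation:
Line 1: ['six', 'it', 'blue'] (min_width=11, slack=7)
Line 2: ['rectangle', 'version'] (min_width=17, slack=1)
Line 3: ['high', 'curtain'] (min_width=12, slack=6)
Line 4: ['emerald', 'address'] (min_width=15, slack=3)
Line 5: ['owl'] (min_width=3, slack=15)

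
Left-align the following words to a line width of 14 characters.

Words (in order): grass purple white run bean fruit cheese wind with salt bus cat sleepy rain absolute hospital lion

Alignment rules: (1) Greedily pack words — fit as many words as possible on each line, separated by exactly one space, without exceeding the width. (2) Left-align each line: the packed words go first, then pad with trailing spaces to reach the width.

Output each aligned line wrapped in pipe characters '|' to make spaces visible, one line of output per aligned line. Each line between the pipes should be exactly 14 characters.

Answer: |grass purple  |
|white run bean|
|fruit cheese  |
|wind with salt|
|bus cat sleepy|
|rain absolute |
|hospital lion |

Derivation:
Line 1: ['grass', 'purple'] (min_width=12, slack=2)
Line 2: ['white', 'run', 'bean'] (min_width=14, slack=0)
Line 3: ['fruit', 'cheese'] (min_width=12, slack=2)
Line 4: ['wind', 'with', 'salt'] (min_width=14, slack=0)
Line 5: ['bus', 'cat', 'sleepy'] (min_width=14, slack=0)
Line 6: ['rain', 'absolute'] (min_width=13, slack=1)
Line 7: ['hospital', 'lion'] (min_width=13, slack=1)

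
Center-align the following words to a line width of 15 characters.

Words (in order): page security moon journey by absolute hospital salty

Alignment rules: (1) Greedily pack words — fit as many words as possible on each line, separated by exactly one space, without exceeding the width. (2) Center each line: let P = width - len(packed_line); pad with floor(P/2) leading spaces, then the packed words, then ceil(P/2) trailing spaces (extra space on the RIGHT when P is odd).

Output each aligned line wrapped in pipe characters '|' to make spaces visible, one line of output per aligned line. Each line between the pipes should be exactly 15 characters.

Line 1: ['page', 'security'] (min_width=13, slack=2)
Line 2: ['moon', 'journey', 'by'] (min_width=15, slack=0)
Line 3: ['absolute'] (min_width=8, slack=7)
Line 4: ['hospital', 'salty'] (min_width=14, slack=1)

Answer: | page security |
|moon journey by|
|   absolute    |
|hospital salty |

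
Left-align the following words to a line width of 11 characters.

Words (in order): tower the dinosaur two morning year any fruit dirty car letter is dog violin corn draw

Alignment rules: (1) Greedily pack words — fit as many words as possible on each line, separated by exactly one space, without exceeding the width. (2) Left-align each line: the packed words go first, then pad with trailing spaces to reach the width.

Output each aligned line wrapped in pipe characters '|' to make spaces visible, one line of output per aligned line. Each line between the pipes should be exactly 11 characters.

Line 1: ['tower', 'the'] (min_width=9, slack=2)
Line 2: ['dinosaur'] (min_width=8, slack=3)
Line 3: ['two', 'morning'] (min_width=11, slack=0)
Line 4: ['year', 'any'] (min_width=8, slack=3)
Line 5: ['fruit', 'dirty'] (min_width=11, slack=0)
Line 6: ['car', 'letter'] (min_width=10, slack=1)
Line 7: ['is', 'dog'] (min_width=6, slack=5)
Line 8: ['violin', 'corn'] (min_width=11, slack=0)
Line 9: ['draw'] (min_width=4, slack=7)

Answer: |tower the  |
|dinosaur   |
|two morning|
|year any   |
|fruit dirty|
|car letter |
|is dog     |
|violin corn|
|draw       |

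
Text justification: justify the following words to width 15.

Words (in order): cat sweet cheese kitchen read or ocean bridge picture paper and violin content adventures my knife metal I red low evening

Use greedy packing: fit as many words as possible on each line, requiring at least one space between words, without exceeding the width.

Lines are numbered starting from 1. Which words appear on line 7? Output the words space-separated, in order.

Line 1: ['cat', 'sweet'] (min_width=9, slack=6)
Line 2: ['cheese', 'kitchen'] (min_width=14, slack=1)
Line 3: ['read', 'or', 'ocean'] (min_width=13, slack=2)
Line 4: ['bridge', 'picture'] (min_width=14, slack=1)
Line 5: ['paper', 'and'] (min_width=9, slack=6)
Line 6: ['violin', 'content'] (min_width=14, slack=1)
Line 7: ['adventures', 'my'] (min_width=13, slack=2)
Line 8: ['knife', 'metal', 'I'] (min_width=13, slack=2)
Line 9: ['red', 'low', 'evening'] (min_width=15, slack=0)

Answer: adventures my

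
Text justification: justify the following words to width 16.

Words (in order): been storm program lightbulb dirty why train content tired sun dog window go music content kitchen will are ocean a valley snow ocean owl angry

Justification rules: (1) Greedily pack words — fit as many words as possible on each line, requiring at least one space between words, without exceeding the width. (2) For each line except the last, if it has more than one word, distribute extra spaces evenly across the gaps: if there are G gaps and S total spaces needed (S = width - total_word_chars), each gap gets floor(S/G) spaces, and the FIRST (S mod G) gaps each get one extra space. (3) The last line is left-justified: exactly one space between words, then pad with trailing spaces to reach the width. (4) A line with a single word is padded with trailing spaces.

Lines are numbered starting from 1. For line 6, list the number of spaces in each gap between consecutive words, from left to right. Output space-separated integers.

Answer: 2 2

Derivation:
Line 1: ['been', 'storm'] (min_width=10, slack=6)
Line 2: ['program'] (min_width=7, slack=9)
Line 3: ['lightbulb', 'dirty'] (min_width=15, slack=1)
Line 4: ['why', 'train'] (min_width=9, slack=7)
Line 5: ['content', 'tired'] (min_width=13, slack=3)
Line 6: ['sun', 'dog', 'window'] (min_width=14, slack=2)
Line 7: ['go', 'music', 'content'] (min_width=16, slack=0)
Line 8: ['kitchen', 'will', 'are'] (min_width=16, slack=0)
Line 9: ['ocean', 'a', 'valley'] (min_width=14, slack=2)
Line 10: ['snow', 'ocean', 'owl'] (min_width=14, slack=2)
Line 11: ['angry'] (min_width=5, slack=11)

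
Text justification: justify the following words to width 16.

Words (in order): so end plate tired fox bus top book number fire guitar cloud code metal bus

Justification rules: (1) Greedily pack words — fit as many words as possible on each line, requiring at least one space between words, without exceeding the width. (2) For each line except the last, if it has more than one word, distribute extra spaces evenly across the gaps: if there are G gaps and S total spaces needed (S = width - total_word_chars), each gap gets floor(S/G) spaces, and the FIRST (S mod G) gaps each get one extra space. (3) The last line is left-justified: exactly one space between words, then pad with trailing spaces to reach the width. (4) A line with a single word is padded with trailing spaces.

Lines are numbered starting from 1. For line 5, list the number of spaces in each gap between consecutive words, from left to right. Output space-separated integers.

Line 1: ['so', 'end', 'plate'] (min_width=12, slack=4)
Line 2: ['tired', 'fox', 'bus'] (min_width=13, slack=3)
Line 3: ['top', 'book', 'number'] (min_width=15, slack=1)
Line 4: ['fire', 'guitar'] (min_width=11, slack=5)
Line 5: ['cloud', 'code', 'metal'] (min_width=16, slack=0)
Line 6: ['bus'] (min_width=3, slack=13)

Answer: 1 1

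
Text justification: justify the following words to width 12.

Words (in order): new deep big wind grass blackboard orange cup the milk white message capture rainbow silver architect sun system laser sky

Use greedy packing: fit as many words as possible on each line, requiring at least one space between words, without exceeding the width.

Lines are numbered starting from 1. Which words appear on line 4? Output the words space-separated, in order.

Line 1: ['new', 'deep', 'big'] (min_width=12, slack=0)
Line 2: ['wind', 'grass'] (min_width=10, slack=2)
Line 3: ['blackboard'] (min_width=10, slack=2)
Line 4: ['orange', 'cup'] (min_width=10, slack=2)
Line 5: ['the', 'milk'] (min_width=8, slack=4)
Line 6: ['white'] (min_width=5, slack=7)
Line 7: ['message'] (min_width=7, slack=5)
Line 8: ['capture'] (min_width=7, slack=5)
Line 9: ['rainbow'] (min_width=7, slack=5)
Line 10: ['silver'] (min_width=6, slack=6)
Line 11: ['architect'] (min_width=9, slack=3)
Line 12: ['sun', 'system'] (min_width=10, slack=2)
Line 13: ['laser', 'sky'] (min_width=9, slack=3)

Answer: orange cup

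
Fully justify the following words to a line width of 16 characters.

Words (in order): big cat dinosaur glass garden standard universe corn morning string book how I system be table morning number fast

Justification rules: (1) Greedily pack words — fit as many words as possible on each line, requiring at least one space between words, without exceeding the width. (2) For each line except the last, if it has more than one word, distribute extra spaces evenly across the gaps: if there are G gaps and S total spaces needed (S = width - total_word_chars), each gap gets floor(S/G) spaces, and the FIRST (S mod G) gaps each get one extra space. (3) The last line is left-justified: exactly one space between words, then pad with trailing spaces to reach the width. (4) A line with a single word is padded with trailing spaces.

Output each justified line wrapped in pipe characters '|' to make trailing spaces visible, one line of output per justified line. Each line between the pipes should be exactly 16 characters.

Answer: |big cat dinosaur|
|glass     garden|
|standard        |
|universe    corn|
|morning   string|
|book    how    I|
|system  be table|
|morning   number|
|fast            |

Derivation:
Line 1: ['big', 'cat', 'dinosaur'] (min_width=16, slack=0)
Line 2: ['glass', 'garden'] (min_width=12, slack=4)
Line 3: ['standard'] (min_width=8, slack=8)
Line 4: ['universe', 'corn'] (min_width=13, slack=3)
Line 5: ['morning', 'string'] (min_width=14, slack=2)
Line 6: ['book', 'how', 'I'] (min_width=10, slack=6)
Line 7: ['system', 'be', 'table'] (min_width=15, slack=1)
Line 8: ['morning', 'number'] (min_width=14, slack=2)
Line 9: ['fast'] (min_width=4, slack=12)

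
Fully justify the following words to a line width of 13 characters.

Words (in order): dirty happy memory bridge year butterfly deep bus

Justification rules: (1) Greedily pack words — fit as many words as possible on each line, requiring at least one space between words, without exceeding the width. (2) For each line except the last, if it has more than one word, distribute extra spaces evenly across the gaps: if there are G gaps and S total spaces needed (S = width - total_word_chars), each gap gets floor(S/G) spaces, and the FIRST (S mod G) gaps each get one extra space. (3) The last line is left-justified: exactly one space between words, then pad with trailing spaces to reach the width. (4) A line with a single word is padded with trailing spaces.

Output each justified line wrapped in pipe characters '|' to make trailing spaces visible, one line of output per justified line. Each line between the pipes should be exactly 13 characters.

Answer: |dirty   happy|
|memory bridge|
|year         |
|butterfly    |
|deep bus     |

Derivation:
Line 1: ['dirty', 'happy'] (min_width=11, slack=2)
Line 2: ['memory', 'bridge'] (min_width=13, slack=0)
Line 3: ['year'] (min_width=4, slack=9)
Line 4: ['butterfly'] (min_width=9, slack=4)
Line 5: ['deep', 'bus'] (min_width=8, slack=5)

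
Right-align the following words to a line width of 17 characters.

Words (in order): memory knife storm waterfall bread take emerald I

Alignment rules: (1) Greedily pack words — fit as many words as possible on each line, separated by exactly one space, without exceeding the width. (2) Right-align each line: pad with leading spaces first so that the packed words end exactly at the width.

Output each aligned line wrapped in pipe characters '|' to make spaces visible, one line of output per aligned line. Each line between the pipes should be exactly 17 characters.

Answer: |     memory knife|
|  storm waterfall|
|       bread take|
|        emerald I|

Derivation:
Line 1: ['memory', 'knife'] (min_width=12, slack=5)
Line 2: ['storm', 'waterfall'] (min_width=15, slack=2)
Line 3: ['bread', 'take'] (min_width=10, slack=7)
Line 4: ['emerald', 'I'] (min_width=9, slack=8)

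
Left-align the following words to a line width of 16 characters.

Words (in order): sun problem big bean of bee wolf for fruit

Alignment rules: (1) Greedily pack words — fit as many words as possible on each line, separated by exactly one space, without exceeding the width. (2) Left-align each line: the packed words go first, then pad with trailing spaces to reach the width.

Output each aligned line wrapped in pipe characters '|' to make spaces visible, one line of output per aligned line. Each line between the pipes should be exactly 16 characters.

Line 1: ['sun', 'problem', 'big'] (min_width=15, slack=1)
Line 2: ['bean', 'of', 'bee', 'wolf'] (min_width=16, slack=0)
Line 3: ['for', 'fruit'] (min_width=9, slack=7)

Answer: |sun problem big |
|bean of bee wolf|
|for fruit       |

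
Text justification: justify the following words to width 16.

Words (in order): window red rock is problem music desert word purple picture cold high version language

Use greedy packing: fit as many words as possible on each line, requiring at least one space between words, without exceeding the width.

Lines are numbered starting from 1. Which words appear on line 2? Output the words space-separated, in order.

Line 1: ['window', 'red', 'rock'] (min_width=15, slack=1)
Line 2: ['is', 'problem', 'music'] (min_width=16, slack=0)
Line 3: ['desert', 'word'] (min_width=11, slack=5)
Line 4: ['purple', 'picture'] (min_width=14, slack=2)
Line 5: ['cold', 'high'] (min_width=9, slack=7)
Line 6: ['version', 'language'] (min_width=16, slack=0)

Answer: is problem music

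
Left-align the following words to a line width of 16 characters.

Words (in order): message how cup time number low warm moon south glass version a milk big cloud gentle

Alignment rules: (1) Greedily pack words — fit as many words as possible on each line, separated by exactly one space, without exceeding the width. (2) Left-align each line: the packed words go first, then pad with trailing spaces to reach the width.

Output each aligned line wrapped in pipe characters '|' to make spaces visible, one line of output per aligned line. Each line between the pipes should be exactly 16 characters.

Answer: |message how cup |
|time number low |
|warm moon south |
|glass version a |
|milk big cloud  |
|gentle          |

Derivation:
Line 1: ['message', 'how', 'cup'] (min_width=15, slack=1)
Line 2: ['time', 'number', 'low'] (min_width=15, slack=1)
Line 3: ['warm', 'moon', 'south'] (min_width=15, slack=1)
Line 4: ['glass', 'version', 'a'] (min_width=15, slack=1)
Line 5: ['milk', 'big', 'cloud'] (min_width=14, slack=2)
Line 6: ['gentle'] (min_width=6, slack=10)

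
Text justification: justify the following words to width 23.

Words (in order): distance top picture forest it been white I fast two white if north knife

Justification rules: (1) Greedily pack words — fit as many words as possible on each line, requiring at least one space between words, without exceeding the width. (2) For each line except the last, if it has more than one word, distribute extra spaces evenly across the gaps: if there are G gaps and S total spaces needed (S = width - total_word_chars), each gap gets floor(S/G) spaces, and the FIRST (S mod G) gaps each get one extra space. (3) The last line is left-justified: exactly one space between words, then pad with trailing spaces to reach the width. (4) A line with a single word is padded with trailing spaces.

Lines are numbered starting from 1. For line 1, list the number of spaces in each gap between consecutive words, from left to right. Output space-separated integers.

Answer: 3 2

Derivation:
Line 1: ['distance', 'top', 'picture'] (min_width=20, slack=3)
Line 2: ['forest', 'it', 'been', 'white', 'I'] (min_width=22, slack=1)
Line 3: ['fast', 'two', 'white', 'if', 'north'] (min_width=23, slack=0)
Line 4: ['knife'] (min_width=5, slack=18)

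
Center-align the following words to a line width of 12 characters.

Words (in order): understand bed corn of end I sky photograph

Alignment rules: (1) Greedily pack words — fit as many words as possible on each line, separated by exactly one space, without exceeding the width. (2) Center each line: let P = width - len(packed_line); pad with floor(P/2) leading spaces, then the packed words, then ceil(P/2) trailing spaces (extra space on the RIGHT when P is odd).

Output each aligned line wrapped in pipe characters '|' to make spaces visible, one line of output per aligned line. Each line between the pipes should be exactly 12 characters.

Answer: | understand |
|bed corn of |
| end I sky  |
| photograph |

Derivation:
Line 1: ['understand'] (min_width=10, slack=2)
Line 2: ['bed', 'corn', 'of'] (min_width=11, slack=1)
Line 3: ['end', 'I', 'sky'] (min_width=9, slack=3)
Line 4: ['photograph'] (min_width=10, slack=2)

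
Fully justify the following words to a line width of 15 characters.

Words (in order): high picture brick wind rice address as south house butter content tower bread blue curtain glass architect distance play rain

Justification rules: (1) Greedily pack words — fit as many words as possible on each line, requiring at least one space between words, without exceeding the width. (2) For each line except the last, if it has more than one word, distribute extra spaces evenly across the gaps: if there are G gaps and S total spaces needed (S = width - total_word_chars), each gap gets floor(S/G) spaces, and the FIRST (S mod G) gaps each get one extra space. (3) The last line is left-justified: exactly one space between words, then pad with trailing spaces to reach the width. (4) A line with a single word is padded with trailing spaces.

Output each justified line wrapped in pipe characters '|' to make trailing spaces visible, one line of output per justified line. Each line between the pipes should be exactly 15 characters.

Answer: |high    picture|
|brick wind rice|
|address      as|
|south     house|
|butter  content|
|tower     bread|
|blue    curtain|
|glass architect|
|distance   play|
|rain           |

Derivation:
Line 1: ['high', 'picture'] (min_width=12, slack=3)
Line 2: ['brick', 'wind', 'rice'] (min_width=15, slack=0)
Line 3: ['address', 'as'] (min_width=10, slack=5)
Line 4: ['south', 'house'] (min_width=11, slack=4)
Line 5: ['butter', 'content'] (min_width=14, slack=1)
Line 6: ['tower', 'bread'] (min_width=11, slack=4)
Line 7: ['blue', 'curtain'] (min_width=12, slack=3)
Line 8: ['glass', 'architect'] (min_width=15, slack=0)
Line 9: ['distance', 'play'] (min_width=13, slack=2)
Line 10: ['rain'] (min_width=4, slack=11)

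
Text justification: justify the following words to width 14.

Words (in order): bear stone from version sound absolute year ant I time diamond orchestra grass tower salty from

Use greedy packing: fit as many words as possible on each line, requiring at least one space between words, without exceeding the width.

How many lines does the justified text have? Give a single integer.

Answer: 8

Derivation:
Line 1: ['bear', 'stone'] (min_width=10, slack=4)
Line 2: ['from', 'version'] (min_width=12, slack=2)
Line 3: ['sound', 'absolute'] (min_width=14, slack=0)
Line 4: ['year', 'ant', 'I'] (min_width=10, slack=4)
Line 5: ['time', 'diamond'] (min_width=12, slack=2)
Line 6: ['orchestra'] (min_width=9, slack=5)
Line 7: ['grass', 'tower'] (min_width=11, slack=3)
Line 8: ['salty', 'from'] (min_width=10, slack=4)
Total lines: 8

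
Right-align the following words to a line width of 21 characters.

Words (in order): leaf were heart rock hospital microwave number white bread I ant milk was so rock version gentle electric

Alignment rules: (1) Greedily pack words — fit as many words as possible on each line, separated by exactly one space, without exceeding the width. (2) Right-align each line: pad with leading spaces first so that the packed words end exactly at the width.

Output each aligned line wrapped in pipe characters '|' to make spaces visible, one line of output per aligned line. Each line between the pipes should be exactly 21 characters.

Line 1: ['leaf', 'were', 'heart', 'rock'] (min_width=20, slack=1)
Line 2: ['hospital', 'microwave'] (min_width=18, slack=3)
Line 3: ['number', 'white', 'bread', 'I'] (min_width=20, slack=1)
Line 4: ['ant', 'milk', 'was', 'so', 'rock'] (min_width=20, slack=1)
Line 5: ['version', 'gentle'] (min_width=14, slack=7)
Line 6: ['electric'] (min_width=8, slack=13)

Answer: | leaf were heart rock|
|   hospital microwave|
| number white bread I|
| ant milk was so rock|
|       version gentle|
|             electric|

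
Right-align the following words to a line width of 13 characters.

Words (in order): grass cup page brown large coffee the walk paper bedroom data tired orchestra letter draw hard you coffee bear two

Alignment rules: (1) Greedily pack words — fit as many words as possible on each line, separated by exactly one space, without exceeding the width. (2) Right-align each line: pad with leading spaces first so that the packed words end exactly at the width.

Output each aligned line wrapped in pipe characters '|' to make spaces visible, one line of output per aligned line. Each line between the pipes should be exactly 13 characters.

Answer: |    grass cup|
|   page brown|
| large coffee|
|     the walk|
|paper bedroom|
|   data tired|
|    orchestra|
|  letter draw|
|     hard you|
|  coffee bear|
|          two|

Derivation:
Line 1: ['grass', 'cup'] (min_width=9, slack=4)
Line 2: ['page', 'brown'] (min_width=10, slack=3)
Line 3: ['large', 'coffee'] (min_width=12, slack=1)
Line 4: ['the', 'walk'] (min_width=8, slack=5)
Line 5: ['paper', 'bedroom'] (min_width=13, slack=0)
Line 6: ['data', 'tired'] (min_width=10, slack=3)
Line 7: ['orchestra'] (min_width=9, slack=4)
Line 8: ['letter', 'draw'] (min_width=11, slack=2)
Line 9: ['hard', 'you'] (min_width=8, slack=5)
Line 10: ['coffee', 'bear'] (min_width=11, slack=2)
Line 11: ['two'] (min_width=3, slack=10)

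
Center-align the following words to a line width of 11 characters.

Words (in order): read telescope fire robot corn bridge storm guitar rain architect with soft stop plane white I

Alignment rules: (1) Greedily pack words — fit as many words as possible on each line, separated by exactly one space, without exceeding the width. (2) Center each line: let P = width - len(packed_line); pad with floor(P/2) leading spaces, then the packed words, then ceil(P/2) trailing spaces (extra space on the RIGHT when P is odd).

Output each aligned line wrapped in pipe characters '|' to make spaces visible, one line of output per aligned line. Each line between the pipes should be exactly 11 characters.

Answer: |   read    |
| telescope |
|fire robot |
|corn bridge|
|   storm   |
|guitar rain|
| architect |
| with soft |
|stop plane |
|  white I  |

Derivation:
Line 1: ['read'] (min_width=4, slack=7)
Line 2: ['telescope'] (min_width=9, slack=2)
Line 3: ['fire', 'robot'] (min_width=10, slack=1)
Line 4: ['corn', 'bridge'] (min_width=11, slack=0)
Line 5: ['storm'] (min_width=5, slack=6)
Line 6: ['guitar', 'rain'] (min_width=11, slack=0)
Line 7: ['architect'] (min_width=9, slack=2)
Line 8: ['with', 'soft'] (min_width=9, slack=2)
Line 9: ['stop', 'plane'] (min_width=10, slack=1)
Line 10: ['white', 'I'] (min_width=7, slack=4)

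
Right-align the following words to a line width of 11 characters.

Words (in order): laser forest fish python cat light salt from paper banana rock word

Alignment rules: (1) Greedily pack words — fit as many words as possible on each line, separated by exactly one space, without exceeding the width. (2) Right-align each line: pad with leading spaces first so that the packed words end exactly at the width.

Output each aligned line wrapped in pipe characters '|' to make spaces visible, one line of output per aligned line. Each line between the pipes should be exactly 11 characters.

Answer: |      laser|
|forest fish|
| python cat|
| light salt|
| from paper|
|banana rock|
|       word|

Derivation:
Line 1: ['laser'] (min_width=5, slack=6)
Line 2: ['forest', 'fish'] (min_width=11, slack=0)
Line 3: ['python', 'cat'] (min_width=10, slack=1)
Line 4: ['light', 'salt'] (min_width=10, slack=1)
Line 5: ['from', 'paper'] (min_width=10, slack=1)
Line 6: ['banana', 'rock'] (min_width=11, slack=0)
Line 7: ['word'] (min_width=4, slack=7)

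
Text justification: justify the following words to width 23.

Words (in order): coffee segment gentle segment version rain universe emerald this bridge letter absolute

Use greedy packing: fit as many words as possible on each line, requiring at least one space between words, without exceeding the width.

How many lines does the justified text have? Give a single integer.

Answer: 4

Derivation:
Line 1: ['coffee', 'segment', 'gentle'] (min_width=21, slack=2)
Line 2: ['segment', 'version', 'rain'] (min_width=20, slack=3)
Line 3: ['universe', 'emerald', 'this'] (min_width=21, slack=2)
Line 4: ['bridge', 'letter', 'absolute'] (min_width=22, slack=1)
Total lines: 4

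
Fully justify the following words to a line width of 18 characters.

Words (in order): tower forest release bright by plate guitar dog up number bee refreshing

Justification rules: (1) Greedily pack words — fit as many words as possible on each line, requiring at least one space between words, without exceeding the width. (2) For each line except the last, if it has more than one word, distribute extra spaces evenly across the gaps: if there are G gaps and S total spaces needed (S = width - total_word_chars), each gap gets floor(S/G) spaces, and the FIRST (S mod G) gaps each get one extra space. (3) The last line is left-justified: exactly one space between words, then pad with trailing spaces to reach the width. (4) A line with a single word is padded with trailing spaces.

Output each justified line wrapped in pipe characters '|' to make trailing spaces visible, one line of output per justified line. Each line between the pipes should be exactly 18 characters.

Answer: |tower       forest|
|release  bright by|
|plate  guitar  dog|
|up    number   bee|
|refreshing        |

Derivation:
Line 1: ['tower', 'forest'] (min_width=12, slack=6)
Line 2: ['release', 'bright', 'by'] (min_width=17, slack=1)
Line 3: ['plate', 'guitar', 'dog'] (min_width=16, slack=2)
Line 4: ['up', 'number', 'bee'] (min_width=13, slack=5)
Line 5: ['refreshing'] (min_width=10, slack=8)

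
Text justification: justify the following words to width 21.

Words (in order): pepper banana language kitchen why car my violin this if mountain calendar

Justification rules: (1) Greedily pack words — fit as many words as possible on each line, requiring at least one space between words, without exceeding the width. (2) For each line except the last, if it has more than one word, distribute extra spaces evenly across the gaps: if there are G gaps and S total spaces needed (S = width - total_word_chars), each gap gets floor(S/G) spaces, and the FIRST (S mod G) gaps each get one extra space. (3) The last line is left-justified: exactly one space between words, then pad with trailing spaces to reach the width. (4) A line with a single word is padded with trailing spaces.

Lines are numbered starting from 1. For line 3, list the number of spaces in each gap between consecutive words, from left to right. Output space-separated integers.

Answer: 1 1 1 1

Derivation:
Line 1: ['pepper', 'banana'] (min_width=13, slack=8)
Line 2: ['language', 'kitchen', 'why'] (min_width=20, slack=1)
Line 3: ['car', 'my', 'violin', 'this', 'if'] (min_width=21, slack=0)
Line 4: ['mountain', 'calendar'] (min_width=17, slack=4)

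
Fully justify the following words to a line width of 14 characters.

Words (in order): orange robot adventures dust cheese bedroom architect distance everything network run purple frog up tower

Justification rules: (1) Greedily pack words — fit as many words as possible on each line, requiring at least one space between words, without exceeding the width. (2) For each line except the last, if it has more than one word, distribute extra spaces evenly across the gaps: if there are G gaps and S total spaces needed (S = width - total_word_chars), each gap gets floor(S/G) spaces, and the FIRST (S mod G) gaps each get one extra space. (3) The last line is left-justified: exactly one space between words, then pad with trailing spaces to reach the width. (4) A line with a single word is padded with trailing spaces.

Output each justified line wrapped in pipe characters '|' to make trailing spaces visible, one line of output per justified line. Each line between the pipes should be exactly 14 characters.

Line 1: ['orange', 'robot'] (min_width=12, slack=2)
Line 2: ['adventures'] (min_width=10, slack=4)
Line 3: ['dust', 'cheese'] (min_width=11, slack=3)
Line 4: ['bedroom'] (min_width=7, slack=7)
Line 5: ['architect'] (min_width=9, slack=5)
Line 6: ['distance'] (min_width=8, slack=6)
Line 7: ['everything'] (min_width=10, slack=4)
Line 8: ['network', 'run'] (min_width=11, slack=3)
Line 9: ['purple', 'frog', 'up'] (min_width=14, slack=0)
Line 10: ['tower'] (min_width=5, slack=9)

Answer: |orange   robot|
|adventures    |
|dust    cheese|
|bedroom       |
|architect     |
|distance      |
|everything    |
|network    run|
|purple frog up|
|tower         |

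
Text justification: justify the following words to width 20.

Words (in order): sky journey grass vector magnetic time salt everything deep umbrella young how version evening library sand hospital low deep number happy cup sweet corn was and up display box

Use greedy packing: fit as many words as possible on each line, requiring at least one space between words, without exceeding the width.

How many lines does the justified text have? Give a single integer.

Line 1: ['sky', 'journey', 'grass'] (min_width=17, slack=3)
Line 2: ['vector', 'magnetic', 'time'] (min_width=20, slack=0)
Line 3: ['salt', 'everything', 'deep'] (min_width=20, slack=0)
Line 4: ['umbrella', 'young', 'how'] (min_width=18, slack=2)
Line 5: ['version', 'evening'] (min_width=15, slack=5)
Line 6: ['library', 'sand'] (min_width=12, slack=8)
Line 7: ['hospital', 'low', 'deep'] (min_width=17, slack=3)
Line 8: ['number', 'happy', 'cup'] (min_width=16, slack=4)
Line 9: ['sweet', 'corn', 'was', 'and'] (min_width=18, slack=2)
Line 10: ['up', 'display', 'box'] (min_width=14, slack=6)
Total lines: 10

Answer: 10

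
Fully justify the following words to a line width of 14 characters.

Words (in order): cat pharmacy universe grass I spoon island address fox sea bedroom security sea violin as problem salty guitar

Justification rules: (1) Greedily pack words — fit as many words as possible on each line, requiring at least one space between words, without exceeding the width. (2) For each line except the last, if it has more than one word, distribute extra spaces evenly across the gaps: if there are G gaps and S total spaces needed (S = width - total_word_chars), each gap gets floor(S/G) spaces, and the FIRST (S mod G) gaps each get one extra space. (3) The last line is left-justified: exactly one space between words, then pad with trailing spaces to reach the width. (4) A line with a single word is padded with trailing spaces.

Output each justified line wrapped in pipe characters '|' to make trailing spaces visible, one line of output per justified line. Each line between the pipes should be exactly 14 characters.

Line 1: ['cat', 'pharmacy'] (min_width=12, slack=2)
Line 2: ['universe', 'grass'] (min_width=14, slack=0)
Line 3: ['I', 'spoon', 'island'] (min_width=14, slack=0)
Line 4: ['address', 'fox'] (min_width=11, slack=3)
Line 5: ['sea', 'bedroom'] (min_width=11, slack=3)
Line 6: ['security', 'sea'] (min_width=12, slack=2)
Line 7: ['violin', 'as'] (min_width=9, slack=5)
Line 8: ['problem', 'salty'] (min_width=13, slack=1)
Line 9: ['guitar'] (min_width=6, slack=8)

Answer: |cat   pharmacy|
|universe grass|
|I spoon island|
|address    fox|
|sea    bedroom|
|security   sea|
|violin      as|
|problem  salty|
|guitar        |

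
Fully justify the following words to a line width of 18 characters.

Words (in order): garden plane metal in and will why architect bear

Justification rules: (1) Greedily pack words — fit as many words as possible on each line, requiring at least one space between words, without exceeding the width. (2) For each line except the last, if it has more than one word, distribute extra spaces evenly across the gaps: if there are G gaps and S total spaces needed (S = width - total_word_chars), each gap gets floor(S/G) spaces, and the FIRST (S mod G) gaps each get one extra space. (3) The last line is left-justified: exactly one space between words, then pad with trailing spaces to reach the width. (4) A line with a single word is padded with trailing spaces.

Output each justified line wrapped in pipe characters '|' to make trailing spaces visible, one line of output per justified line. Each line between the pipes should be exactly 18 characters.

Line 1: ['garden', 'plane', 'metal'] (min_width=18, slack=0)
Line 2: ['in', 'and', 'will', 'why'] (min_width=15, slack=3)
Line 3: ['architect', 'bear'] (min_width=14, slack=4)

Answer: |garden plane metal|
|in  and  will  why|
|architect bear    |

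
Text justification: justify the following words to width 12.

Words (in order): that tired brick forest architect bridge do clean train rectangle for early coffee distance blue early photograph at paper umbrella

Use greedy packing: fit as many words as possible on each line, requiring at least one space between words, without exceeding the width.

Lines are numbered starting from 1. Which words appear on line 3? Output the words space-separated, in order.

Answer: architect

Derivation:
Line 1: ['that', 'tired'] (min_width=10, slack=2)
Line 2: ['brick', 'forest'] (min_width=12, slack=0)
Line 3: ['architect'] (min_width=9, slack=3)
Line 4: ['bridge', 'do'] (min_width=9, slack=3)
Line 5: ['clean', 'train'] (min_width=11, slack=1)
Line 6: ['rectangle'] (min_width=9, slack=3)
Line 7: ['for', 'early'] (min_width=9, slack=3)
Line 8: ['coffee'] (min_width=6, slack=6)
Line 9: ['distance'] (min_width=8, slack=4)
Line 10: ['blue', 'early'] (min_width=10, slack=2)
Line 11: ['photograph'] (min_width=10, slack=2)
Line 12: ['at', 'paper'] (min_width=8, slack=4)
Line 13: ['umbrella'] (min_width=8, slack=4)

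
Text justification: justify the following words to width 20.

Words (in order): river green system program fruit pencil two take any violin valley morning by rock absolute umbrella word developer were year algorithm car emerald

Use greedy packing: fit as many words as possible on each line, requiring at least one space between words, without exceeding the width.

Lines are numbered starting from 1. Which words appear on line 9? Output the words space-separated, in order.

Answer: emerald

Derivation:
Line 1: ['river', 'green', 'system'] (min_width=18, slack=2)
Line 2: ['program', 'fruit', 'pencil'] (min_width=20, slack=0)
Line 3: ['two', 'take', 'any', 'violin'] (min_width=19, slack=1)
Line 4: ['valley', 'morning', 'by'] (min_width=17, slack=3)
Line 5: ['rock', 'absolute'] (min_width=13, slack=7)
Line 6: ['umbrella', 'word'] (min_width=13, slack=7)
Line 7: ['developer', 'were', 'year'] (min_width=19, slack=1)
Line 8: ['algorithm', 'car'] (min_width=13, slack=7)
Line 9: ['emerald'] (min_width=7, slack=13)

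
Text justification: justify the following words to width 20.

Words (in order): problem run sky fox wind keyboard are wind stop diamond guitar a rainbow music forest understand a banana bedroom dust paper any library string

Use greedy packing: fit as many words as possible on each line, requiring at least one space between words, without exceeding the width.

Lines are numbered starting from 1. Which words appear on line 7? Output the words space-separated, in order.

Line 1: ['problem', 'run', 'sky', 'fox'] (min_width=19, slack=1)
Line 2: ['wind', 'keyboard', 'are'] (min_width=17, slack=3)
Line 3: ['wind', 'stop', 'diamond'] (min_width=17, slack=3)
Line 4: ['guitar', 'a', 'rainbow'] (min_width=16, slack=4)
Line 5: ['music', 'forest'] (min_width=12, slack=8)
Line 6: ['understand', 'a', 'banana'] (min_width=19, slack=1)
Line 7: ['bedroom', 'dust', 'paper'] (min_width=18, slack=2)
Line 8: ['any', 'library', 'string'] (min_width=18, slack=2)

Answer: bedroom dust paper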